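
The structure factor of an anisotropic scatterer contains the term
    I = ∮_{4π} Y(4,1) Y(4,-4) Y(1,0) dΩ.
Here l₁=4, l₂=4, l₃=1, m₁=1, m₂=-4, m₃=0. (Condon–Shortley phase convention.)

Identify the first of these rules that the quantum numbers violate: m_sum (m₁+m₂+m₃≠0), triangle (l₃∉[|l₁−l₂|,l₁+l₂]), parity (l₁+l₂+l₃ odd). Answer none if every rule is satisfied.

m_sum

m₁+m₂+m₃ = 1 − 4 + 0 = -3  ✗
triangle: |4−4|=0 ≤ l₃=1 ≤ 4+4=8
parity: l₁+l₂+l₃ = 9 is odd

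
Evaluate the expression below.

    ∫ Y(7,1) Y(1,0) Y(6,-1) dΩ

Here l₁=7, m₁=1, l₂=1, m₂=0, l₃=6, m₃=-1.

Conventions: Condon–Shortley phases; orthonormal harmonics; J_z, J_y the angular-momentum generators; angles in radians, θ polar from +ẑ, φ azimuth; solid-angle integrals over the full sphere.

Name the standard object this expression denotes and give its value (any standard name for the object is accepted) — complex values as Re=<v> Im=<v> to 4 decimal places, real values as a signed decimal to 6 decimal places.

This is a Gaunt coefficient — the integral of a triple product of spherical harmonics over the sphere.
Checks pass: Σm=0; 14 even; l₃=6∈[6,8].
(2·7+1)(2·1+1)(2·6+1) = 585
Δ: 2! 12! 0! / 15! → 1/1365
sum: t=1:−1/518400 = -1/518400
3j²(7 1 6; 0 0 0) = Δ·Π!·Σ² = 7/195  (sign -1)
sum: t=1:−1/604800 = -1/604800
3j²(7 1 6; 1 0 -1) = Δ·Π!·Σ² = 16/455  (sign +1)
combine: 4πI² = 585·7/195·16/455 = 48/65
take √, sign -1: I = -0.24241473

Gaunt coefficient, -0.242415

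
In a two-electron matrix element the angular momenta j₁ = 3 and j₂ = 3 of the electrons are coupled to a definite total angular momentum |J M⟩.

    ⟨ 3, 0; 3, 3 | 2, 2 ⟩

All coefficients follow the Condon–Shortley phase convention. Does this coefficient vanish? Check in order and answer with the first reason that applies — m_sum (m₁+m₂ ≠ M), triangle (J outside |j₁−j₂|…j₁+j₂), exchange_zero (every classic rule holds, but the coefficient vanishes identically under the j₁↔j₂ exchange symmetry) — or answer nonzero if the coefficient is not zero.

m_sum

m-sum: m₁+m₂ = 0+3 = 3, M = 2  ✗ ⇒ coefficient is 0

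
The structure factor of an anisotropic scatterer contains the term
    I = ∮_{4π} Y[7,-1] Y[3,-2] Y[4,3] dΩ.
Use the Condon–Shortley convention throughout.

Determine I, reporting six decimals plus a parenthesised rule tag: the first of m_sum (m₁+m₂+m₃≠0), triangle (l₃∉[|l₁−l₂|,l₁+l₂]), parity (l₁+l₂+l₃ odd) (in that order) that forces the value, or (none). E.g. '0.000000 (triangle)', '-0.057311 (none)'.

m-sum 0 ✓  L=14 even ✓  4≤4≤10 ✓
Π(2lᵢ+1) = 15×7×9 = 945
triangle coeff Δ(7,3,4) = 1/45045
Σ_t [3,3]: t=3:−1/20736 = -1/20736
(3j)²=35/1287 [(7 3 4; 0 0 0)], sign=-1
Σ_t [1,1]: t=1:−1/604800 = -1/604800
(3j)²=16/15015 [(7 3 4; -1 -2 3)], sign=+1
⇒ 4πI² = 560/20449
I = (-1)√(560/20449/(4π)) = -0.04668239
No selection rule forces the value: the integral is nonzero (none).

-0.046682 (none)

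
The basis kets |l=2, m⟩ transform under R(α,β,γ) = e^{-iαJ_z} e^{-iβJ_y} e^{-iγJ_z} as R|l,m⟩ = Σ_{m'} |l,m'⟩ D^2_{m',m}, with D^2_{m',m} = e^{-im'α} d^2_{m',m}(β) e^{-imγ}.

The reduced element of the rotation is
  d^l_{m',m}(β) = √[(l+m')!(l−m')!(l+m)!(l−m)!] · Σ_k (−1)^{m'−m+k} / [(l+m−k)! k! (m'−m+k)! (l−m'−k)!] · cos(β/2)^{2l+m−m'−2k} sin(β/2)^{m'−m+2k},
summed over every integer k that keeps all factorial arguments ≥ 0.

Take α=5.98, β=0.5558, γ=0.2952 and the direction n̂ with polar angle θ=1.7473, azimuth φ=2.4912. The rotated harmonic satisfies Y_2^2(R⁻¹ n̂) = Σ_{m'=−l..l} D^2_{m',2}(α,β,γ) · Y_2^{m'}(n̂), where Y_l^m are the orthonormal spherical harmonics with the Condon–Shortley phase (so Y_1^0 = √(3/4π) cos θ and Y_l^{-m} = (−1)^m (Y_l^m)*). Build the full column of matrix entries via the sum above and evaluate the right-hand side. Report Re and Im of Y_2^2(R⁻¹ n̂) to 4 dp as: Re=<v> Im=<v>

Re=0.0185 Im=-0.2285

Need the full column D^2_{m',2} for m'=−2..2 at α=5.9800, β=0.5558, γ=0.2952.
cos(β/2)=0.961634, sin(β/2)=0.274337
d^2_{-2,2}: single k=4 term ⇒ +0.005664;  D = +0.002069-0.005273i
d^2_{-1,2}: single k=3 term ⇒ +0.039709;  D = +0.024883-0.030946i
d^2_{0,2}: single k=2 term ⇒ +0.170476;  D = +0.141617-0.094903i
d^2_{1,2}: single k=1 term ⇒ +0.487914;  D = +0.467927-0.138217i
d^2_{2,2}: single k=0 term ⇒ +0.855143;  D = +0.855034+0.013657i
Y_2^{m'}(θ=1.7473,φ=2.4912) and Σ D·Y over m':
  (+0.0021-0.0053i)·(+0.0999+0.3608i)  (+0.0249-0.0309i)·(+0.1063+0.0809i)  (+0.1416-0.0949i)·(-0.2862+0.0000i)  (+0.4679-0.1382i)·(-0.1063+0.0809i)  (+0.8550+0.0137i)·(+0.0999-0.3608i)
Y_2^2(R⁻¹ n̂) = +0.018477-0.228500i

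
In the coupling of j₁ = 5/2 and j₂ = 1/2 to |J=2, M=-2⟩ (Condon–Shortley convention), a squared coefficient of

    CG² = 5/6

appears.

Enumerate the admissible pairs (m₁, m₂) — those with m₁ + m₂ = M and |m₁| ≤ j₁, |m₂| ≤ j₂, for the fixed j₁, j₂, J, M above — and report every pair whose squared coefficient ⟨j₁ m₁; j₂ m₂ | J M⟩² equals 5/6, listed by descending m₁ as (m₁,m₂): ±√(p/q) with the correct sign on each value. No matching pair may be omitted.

(-5/2,1/2): −√(5/6)

Admissible pairs with m₁+m₂ = M = -2: (-5/2,1/2), (-3/2,-1/2)
  (m₁,m₂)=(-3/2,-1/2): CG² = 1/6, CG = +√(1/6)
  (m₁,m₂)=(-5/2,1/2): CG² = 5/6, CG = −√(5/6)   ← matches the target
Pairs with CG² = 5/6: (-5/2,1/2): −√(5/6)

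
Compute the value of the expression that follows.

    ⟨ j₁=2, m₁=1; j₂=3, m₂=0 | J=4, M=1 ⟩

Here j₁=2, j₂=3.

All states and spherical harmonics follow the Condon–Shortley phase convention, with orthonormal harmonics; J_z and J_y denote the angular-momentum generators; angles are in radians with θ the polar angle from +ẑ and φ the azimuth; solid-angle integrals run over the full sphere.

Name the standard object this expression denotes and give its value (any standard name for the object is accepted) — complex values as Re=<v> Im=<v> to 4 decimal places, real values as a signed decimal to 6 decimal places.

This is a Clebsch–Gordan (vector-coupling) coefficient.
√[9·1!3!5!/10! · 3!1!3!3!5!3!] = √(1944/7)
  +(−1)^0/∏(0,1,1,3,2,2)! = 1/24  (running 1/24)
  +(−1)^1/∏(1,0,0,2,3,3)! = -1/72  (running 1/36)
⟨..|..⟩ = √(1944/7)·(1/36) = +0.462910

Clebsch–Gordan coefficient, +√(3/14) ≈ +0.462910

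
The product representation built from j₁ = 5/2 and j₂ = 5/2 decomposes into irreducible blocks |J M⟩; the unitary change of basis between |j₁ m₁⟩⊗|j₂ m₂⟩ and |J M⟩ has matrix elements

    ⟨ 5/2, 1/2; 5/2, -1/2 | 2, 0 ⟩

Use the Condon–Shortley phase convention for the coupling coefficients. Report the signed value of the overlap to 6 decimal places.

-0.436436

triangle: 3!×2!×2!/8! = 24/40320
(j±m)!: 3!×2!×2!×3!×2!×2! = 576
prefactor² = (2J+1)×Δ×N² = 12/7
  k=0: +1/(0!×3!×2!×2!×0!×0!) = 1/24
  k=1: −1/(1!×2!×1!×1!×1!×1!) = -1/2
  k=2: +1/(2!×1!×0!×0!×2!×2!) = 1/8
Σ = -1/3  ⇒  CG² = 12/7×(-1/3)² = 4/21
CG = −√(4/21) = -0.436436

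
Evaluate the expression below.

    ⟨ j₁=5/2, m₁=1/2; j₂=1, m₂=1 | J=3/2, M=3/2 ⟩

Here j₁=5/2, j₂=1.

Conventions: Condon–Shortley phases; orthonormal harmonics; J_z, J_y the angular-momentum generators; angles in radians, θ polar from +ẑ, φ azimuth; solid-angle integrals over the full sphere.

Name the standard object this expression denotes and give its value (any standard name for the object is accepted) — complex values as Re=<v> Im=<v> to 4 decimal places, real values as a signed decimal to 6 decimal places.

Clebsch–Gordan coefficient, +√(1/15) ≈ +0.258199

This is a Clebsch–Gordan (vector-coupling) coefficient.
triangle: 2!×3!×0!/6! = 12/720
(j±m)!: 3!×2!×2!×0!×3!×0! = 144
prefactor² = (2J+1)×Δ×N² = 48/5
  k=2: +1/(2!×0!×0!×0!×3!×0!) = 1/12
Σ = 1/12  ⇒  CG² = 48/5×(1/12)² = 1/15
CG = +√(1/15) = +0.258199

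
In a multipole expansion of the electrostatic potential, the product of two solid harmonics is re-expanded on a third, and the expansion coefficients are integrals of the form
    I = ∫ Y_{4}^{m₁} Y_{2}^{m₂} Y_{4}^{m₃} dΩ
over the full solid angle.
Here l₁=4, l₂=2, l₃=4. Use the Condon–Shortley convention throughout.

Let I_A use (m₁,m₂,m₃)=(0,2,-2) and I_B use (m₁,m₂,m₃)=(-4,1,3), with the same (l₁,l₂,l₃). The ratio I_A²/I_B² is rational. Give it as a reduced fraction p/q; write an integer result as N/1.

Same 4,2,4: normalisation and zero-m 3j drop out of the ratio.
A: Δ: 2! 6! 2! / 11! → 1/13860; sum: t=2:+1/192 = 1/192; 3j²(4 2 4; 0 2 -2) = Δ·Π!·Σ² = 3/77  (sign +1)
B: Δ: 2! 6! 2! / 11! → 1/13860; sum: t=2:+1/1440 = 1/1440; 3j²(4 2 4; -4 1 3) = Δ·Π!·Σ² = 7/165  (sign -1)
I_A²/I_B² = (3/77)/(7/165) = 45/49

45/49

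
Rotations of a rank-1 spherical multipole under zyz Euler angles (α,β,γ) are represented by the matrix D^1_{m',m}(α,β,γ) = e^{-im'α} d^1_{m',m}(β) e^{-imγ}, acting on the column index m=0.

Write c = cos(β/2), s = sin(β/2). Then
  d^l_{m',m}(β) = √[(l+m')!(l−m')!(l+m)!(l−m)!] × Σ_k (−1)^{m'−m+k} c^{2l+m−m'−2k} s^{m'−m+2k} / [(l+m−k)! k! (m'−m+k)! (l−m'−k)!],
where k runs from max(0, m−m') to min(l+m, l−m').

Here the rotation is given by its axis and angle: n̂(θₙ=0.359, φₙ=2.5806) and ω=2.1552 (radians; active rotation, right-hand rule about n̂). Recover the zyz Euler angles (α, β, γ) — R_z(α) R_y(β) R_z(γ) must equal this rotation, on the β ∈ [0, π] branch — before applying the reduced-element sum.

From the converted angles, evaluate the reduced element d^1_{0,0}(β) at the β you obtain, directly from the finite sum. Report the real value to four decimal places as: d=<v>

d=0.8085

Axis–angle → zyz. n̂ = (sinθₙcosφₙ, sinθₙsinφₙ, cosθₙ) = (-0.297488, +0.186921, +0.936249), ω = 2.1552.
R = I cosω + sinω [n̂]ₓ + (1−cosω) n̂n̂ᵀ gives
  R = [-0.414378, -0.867155, -0.276284; +0.694585, -0.497486, +0.519672; -0.588084, +0.023438, +0.808460]
β = atan2(√(R₁₃²+R₂₃²), R₃₃) = 0.629265; α = atan2(R₂₃, R₁₃) mod 2π = 2.059442; γ = atan2(R₃₂, −R₃₁) mod 2π = 0.039835
d^1_{0,0}(β=0.6293) via the finite sum:
Half-angle: c=0.950910, s=0.309467. N=√(1·1·1·1)=1.000000
Admissible k: 0..1 (factorial args all ≥0)
  k=0: (−1)^0·1.0000/(1)·0.9509^2·0.3095^0 = +0.904230
  k=1: (−1)^1·1.0000/(1)·0.9509^0·0.3095^2 = -0.095770
d^1_{0,0}(0.6293) = +0.904230 -0.095770 = +0.808460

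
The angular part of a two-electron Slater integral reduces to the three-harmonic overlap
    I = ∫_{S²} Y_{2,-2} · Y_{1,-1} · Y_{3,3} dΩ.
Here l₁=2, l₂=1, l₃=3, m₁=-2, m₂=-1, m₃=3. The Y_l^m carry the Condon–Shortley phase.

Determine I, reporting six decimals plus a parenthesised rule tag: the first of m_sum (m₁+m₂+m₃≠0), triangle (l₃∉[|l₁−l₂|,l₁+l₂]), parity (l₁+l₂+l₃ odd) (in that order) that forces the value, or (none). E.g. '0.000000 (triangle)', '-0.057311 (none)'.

-0.319865 (none)

Rules hold: Σm=0, L=6 even, 1≤3≤3.
N = 5·3·7 = 105
Δ = 0!·4!·2!/7! = 1/105
Racah Σ t=0..0: t=0:+1/4 = 1/4
⇒ 3j(2 1 3; 0 0 0)² = 3/35, sgn -1
Racah Σ t=0..0: t=0:+1/48 = 1/48
⇒ 3j(2 1 3; -2 -1 3)² = 1/7, sgn +1
4πI² = N·(3j₀)²·(3jₘ)² = 9/7
I = -1·√(1.28571/4π) = -0.31986543
No selection rule forces the value: the integral is nonzero (none).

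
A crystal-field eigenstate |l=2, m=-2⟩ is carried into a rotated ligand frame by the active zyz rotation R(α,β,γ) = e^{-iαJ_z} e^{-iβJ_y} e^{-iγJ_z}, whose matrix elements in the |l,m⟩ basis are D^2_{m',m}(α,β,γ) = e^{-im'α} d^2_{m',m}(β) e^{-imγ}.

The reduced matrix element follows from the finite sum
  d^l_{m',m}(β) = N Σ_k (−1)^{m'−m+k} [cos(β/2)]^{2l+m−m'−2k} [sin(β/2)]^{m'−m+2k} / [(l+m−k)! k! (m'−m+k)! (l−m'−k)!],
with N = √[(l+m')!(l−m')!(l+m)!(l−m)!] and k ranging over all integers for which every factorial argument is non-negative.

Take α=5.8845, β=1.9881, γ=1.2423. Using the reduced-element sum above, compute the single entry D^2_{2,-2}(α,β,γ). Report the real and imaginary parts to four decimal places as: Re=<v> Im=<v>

D^2_{2,-2}(5.8845,1.9881,1.2423) = e^{-i·2·5.8845}·d^2_{2,-2}(1.9881)·e^{-i·-2·1.2423}. Compute d first:
c=cos(1.988100/2)=0.545299, s=sin(1.988100/2)=0.838241; N=√[24·1·1·24]=24.000000
Admissible k: 0..0 (factorial args all ≥0)
  k=0: (−1)^4·24.0000/(24)·0.5453^0·0.8382^4 = +0.493715
d^2_{2,-2}(1.9881) = +0.493715
Phases: e^{-i·(2)·5.8845}=+0.698591+0.715522i, e^{-i·(-2)·1.2423}=-0.791833+0.610738i ⇒ D=-0.488858-0.069079i

Re=-0.4889 Im=-0.0691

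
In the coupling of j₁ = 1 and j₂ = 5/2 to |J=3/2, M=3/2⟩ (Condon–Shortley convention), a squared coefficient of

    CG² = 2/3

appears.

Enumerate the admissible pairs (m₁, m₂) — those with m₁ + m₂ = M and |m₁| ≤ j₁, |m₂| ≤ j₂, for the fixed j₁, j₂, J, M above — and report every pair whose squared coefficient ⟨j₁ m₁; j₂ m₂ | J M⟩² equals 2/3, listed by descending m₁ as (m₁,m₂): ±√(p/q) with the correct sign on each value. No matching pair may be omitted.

(-1,5/2): +√(2/3)

Admissible pairs with m₁+m₂ = M = 3/2: (-1,5/2), (0,3/2), (1,1/2)
  (m₁,m₂)=(1,1/2): CG² = 1/15, CG = +√(1/15)
  (m₁,m₂)=(0,3/2): CG² = 4/15, CG = −√(4/15)
  (m₁,m₂)=(-1,5/2): CG² = 2/3, CG = +√(2/3)   ← matches the target
Pairs with CG² = 2/3: (-1,5/2): +√(2/3)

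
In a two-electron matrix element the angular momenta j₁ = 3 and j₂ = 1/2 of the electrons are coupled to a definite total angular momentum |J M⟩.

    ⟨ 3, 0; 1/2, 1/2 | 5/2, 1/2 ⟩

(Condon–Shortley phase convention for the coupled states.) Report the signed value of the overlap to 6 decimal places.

-0.654654

triangle: 1!·5!·0!/7! = 120/5040
(j±m)!: 3!·3!·1!·0!·3!·2! = 432
prefactor² = (2J+1)·Δ·N² = 432/7
  k=1: −1/(1!·0!·2!·0!·3!·0!) = -1/12
Σ = -1/12  ⇒  CG² = 432/7·(-1/12)² = 3/7
CG = −√(3/7) = -0.654654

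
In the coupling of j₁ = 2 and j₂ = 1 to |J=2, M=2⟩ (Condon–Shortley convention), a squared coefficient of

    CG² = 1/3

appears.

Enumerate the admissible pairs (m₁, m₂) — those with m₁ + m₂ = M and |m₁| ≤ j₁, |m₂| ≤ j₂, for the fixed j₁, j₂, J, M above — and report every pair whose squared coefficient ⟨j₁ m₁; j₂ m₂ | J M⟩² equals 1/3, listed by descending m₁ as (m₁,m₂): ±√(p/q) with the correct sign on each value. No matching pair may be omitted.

Admissible pairs with m₁+m₂ = M = 2: (1,1), (2,0)
  (m₁,m₂)=(2,0): CG² = 2/3, CG = +√(2/3)
  (m₁,m₂)=(1,1): CG² = 1/3, CG = −√(1/3)   ← matches the target
Pairs with CG² = 1/3: (1,1): −√(1/3)

(1,1): −√(1/3)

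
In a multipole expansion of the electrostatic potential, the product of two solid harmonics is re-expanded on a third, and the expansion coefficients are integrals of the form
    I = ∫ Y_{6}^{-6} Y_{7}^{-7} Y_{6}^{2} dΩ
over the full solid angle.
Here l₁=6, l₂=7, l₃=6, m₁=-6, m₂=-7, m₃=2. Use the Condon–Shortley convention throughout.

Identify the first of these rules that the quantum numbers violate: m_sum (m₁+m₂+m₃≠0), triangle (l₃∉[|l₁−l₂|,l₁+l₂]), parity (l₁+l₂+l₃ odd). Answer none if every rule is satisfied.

m₁+m₂+m₃ = -6 − 7 + 2 = -11  ✗
triangle: |6−7|=1 ≤ l₃=6 ≤ 6+7=13
parity: l₁+l₂+l₃ = 19 is odd

m_sum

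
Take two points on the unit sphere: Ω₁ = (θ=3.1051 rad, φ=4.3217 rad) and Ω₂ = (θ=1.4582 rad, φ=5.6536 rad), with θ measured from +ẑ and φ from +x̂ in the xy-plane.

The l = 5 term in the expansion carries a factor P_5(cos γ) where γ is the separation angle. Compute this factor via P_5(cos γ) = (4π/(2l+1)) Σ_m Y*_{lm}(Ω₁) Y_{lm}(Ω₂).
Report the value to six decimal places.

Summing Y*_{l m}(θ₁,φ₁)·Y_{l m}(θ₂,φ₂) over m ∈ [−5, 5]; prefactor 4π/(2·5+1) = 1.142397:
  [-5]  conj(Y_{5,-5})(Ω₁) = (-0.000000, 0.000000) ; Y_{5,-5}(Ω₂) = (-0.449613, -0.002848) ; Δ = (0.000000, -0.000000)
  [-4]  conj(Y_{5,-4})(Ω₁) = (-0.000000, 0.000003) ; Y_{5,-4}(Ω₂) = (-0.130545, 0.093840) ; Δ = (-0.000000, -0.000000)
  [-3]  conj(Y_{5,-3})(Ω₁) = (0.000124, 0.000052) ; Y_{5,-3}(Ω₂) = (0.094054, -0.285769) ; Δ = (0.000027, -0.000030)
  [-2]  conj(Y_{5,-2})(Ω₁) = (0.003195, -0.003169) ; Y_{5,-2}(Ω₂) = (-0.055464, -0.172185) ; Δ = (-0.000723, -0.000374)
  [-1]  conj(Y_{5,-1})(Ω₁) = (-0.035435, -0.086036) ; Y_{5,-1}(Ω₂) = (0.212632, 0.154898) ; Δ = (0.005792, -0.023783)
  [+0]  conj(Y_{5,0})(Ω₁) = (-0.926281, -0.000000) ; Y_{5,0}(Ω₂) = (0.185625, 0.000000) ; Δ = (-0.171941, -0.000000)
  [+1]  conj(Y_{5,1})(Ω₁) = (0.035435, -0.086036) ; Y_{5,1}(Ω₂) = (-0.212632, 0.154898) ; Δ = (0.005792, 0.023783)
  [+2]  conj(Y_{5,2})(Ω₁) = (0.003195, 0.003169) ; Y_{5,2}(Ω₂) = (-0.055464, 0.172185) ; Δ = (-0.000723, 0.000374)
  [+3]  conj(Y_{5,3})(Ω₁) = (-0.000124, 0.000052) ; Y_{5,3}(Ω₂) = (-0.094054, -0.285769) ; Δ = (0.000027, 0.000030)
  [+4]  conj(Y_{5,4})(Ω₁) = (-0.000000, -0.000003) ; Y_{5,4}(Ω₂) = (-0.130545, -0.093840) ; Δ = (-0.000000, 0.000000)
  [+5]  conj(Y_{5,5})(Ω₁) = (0.000000, 0.000000) ; Y_{5,5}(Ω₂) = (0.449613, -0.002848) ; Δ = (0.000000, 0.000000)
Total Σ_m = (-0.161750, 0.000000). Multiply by 1.142397: (-0.184782, 0.000000). P_5(cos γ) = -0.184782

-0.184782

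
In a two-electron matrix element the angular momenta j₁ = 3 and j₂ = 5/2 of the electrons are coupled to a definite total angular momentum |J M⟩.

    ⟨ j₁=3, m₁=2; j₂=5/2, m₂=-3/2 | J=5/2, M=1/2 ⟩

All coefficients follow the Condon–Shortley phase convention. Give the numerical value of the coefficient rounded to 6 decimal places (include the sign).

+√(1/14) = +0.267261

j₁+j₂−J=3  J+j₁−j₂=3  J−j₁+j₂=2  j₁+j₂+J+1=9
(j₁±m₁, j₂±m₂, J±M) = (5,1,1,4,3,2)
P² = 288/7
sum k=0..1:
  [0] +1/12 = 1/12
  [1] −1/24 = -1/24
S = 1/24
C² = P²·S² = 1/14 ; C = +0.267261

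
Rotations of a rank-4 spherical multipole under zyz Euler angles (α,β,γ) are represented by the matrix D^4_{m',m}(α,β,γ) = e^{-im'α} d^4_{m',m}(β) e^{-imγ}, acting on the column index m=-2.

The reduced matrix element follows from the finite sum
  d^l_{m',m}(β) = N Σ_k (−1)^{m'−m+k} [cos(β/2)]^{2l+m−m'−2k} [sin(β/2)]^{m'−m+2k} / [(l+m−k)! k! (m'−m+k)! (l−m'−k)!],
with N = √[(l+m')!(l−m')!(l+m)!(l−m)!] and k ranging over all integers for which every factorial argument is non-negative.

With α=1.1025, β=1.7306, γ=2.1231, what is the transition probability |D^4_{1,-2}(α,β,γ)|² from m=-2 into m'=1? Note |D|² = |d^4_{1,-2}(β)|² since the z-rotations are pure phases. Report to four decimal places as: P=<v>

P=0.1267

D^4_{1,-2}(1.1025,1.7306,2.1231) = e^{-i·1·1.1025}·d^4_{1,-2}(1.7306)·e^{-i·-2·2.1231}. Compute d first:
Half-angle: c=0.648412, s=0.761290. N=√(120·6·2·720)=1018.233765
The bounds max(0,m−m')=0 and min(l+m,l−m')=2 give 3 terms
  k=0: (−1)^3·1018.2338/(72)·0.6484^5·0.7613^3 = -0.715187
  k=1: (−1)^4·1018.2338/(48)·0.6484^3·0.7613^5 = +1.478799
  k=2: (−1)^5·1018.2338/(240)·0.6484^1·0.7613^7 = -0.407697
d^4_{1,-2}(1.7306) = -0.715187 +1.478799 -0.407697 = +0.355915
|D^4_{1,-2}|² = |d^4_{1,-2}(β)|² = (+0.355915)² = 0.126675 (the z-rotation phases have unit modulus)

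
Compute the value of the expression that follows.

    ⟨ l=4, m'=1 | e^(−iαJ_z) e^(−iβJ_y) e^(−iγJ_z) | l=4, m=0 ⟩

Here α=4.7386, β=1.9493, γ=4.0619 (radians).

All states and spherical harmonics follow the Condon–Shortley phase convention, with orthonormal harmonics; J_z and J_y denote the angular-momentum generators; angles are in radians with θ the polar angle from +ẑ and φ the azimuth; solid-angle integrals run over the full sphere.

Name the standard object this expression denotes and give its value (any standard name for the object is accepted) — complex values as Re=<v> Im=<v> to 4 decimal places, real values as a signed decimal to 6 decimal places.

This is a Wigner D-matrix element — the rotation-matrix element ⟨l m'| R(α,β,γ) |l m⟩ in the angular-momentum basis.
Split into d^4_{1,0}(β=1.9493) × two z-phases.
With c≡cos(β/2)=0.561458 and s≡sin(β/2)=0.827505, N=[120·6·24·24]^{1/2}=643.987578
k: max(0,(0)−(1))=0 … min(4+(0),4−(1))=3
  k=0: (−1)^1·643.9876/(144)·0.5615^7·0.8275^1 = -0.065089
  k=1: (−1)^2·643.9876/(24)·0.5615^5·0.8275^3 = +0.848329
  k=2: (−1)^3·643.9876/(24)·0.5615^3·0.8275^5 = -1.842772
  k=3: (−1)^4·643.9876/(144)·0.5615^1·0.8275^7 = +0.667157
d^4_{1,0}(1.9493) = -0.065089 +0.848329 -1.842772 +0.667157 = -0.392375
Attach z-rotation phases: D = e^{-i(1)(4.7386)}·(-0.392375)·e^{-i(0)(4.0619)} = -0.010283-0.392241i

Wigner D-matrix element, Re=-0.0103 Im=-0.3922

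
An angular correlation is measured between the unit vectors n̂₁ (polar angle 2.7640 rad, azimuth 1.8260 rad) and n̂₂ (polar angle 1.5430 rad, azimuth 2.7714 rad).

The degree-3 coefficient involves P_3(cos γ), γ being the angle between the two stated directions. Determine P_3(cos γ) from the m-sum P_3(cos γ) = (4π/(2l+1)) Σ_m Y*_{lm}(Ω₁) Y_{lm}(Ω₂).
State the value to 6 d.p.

Expand P_3 via completeness: Σ_{m} conj(Y_{3,m}) at Ω₁ times Y_{3,m} at Ω₂ —
  [-3]  conj(Y_{3,-3})(Ω₁) = 0.01449 - 0.01507j ; Y_{3,-3}(Ω₂) = -0.18509 - 0.37338j ; Δ = -0.00831 - 0.00262j
  [-2]  conj(Y_{3,-2})(Ω₁) = 0.11267 + 0.06308j ; Y_{3,-2}(Ω₂) = 0.02095 + 0.01915j ; Δ = 0.00115 + 0.00348j
  [-1]  conj(Y_{3,-1})(Ω₁) = -0.09987 + 0.38281j ; Y_{3,-1}(Ω₂) = 0.30001 + 0.11643j ; Δ = -0.07453 + 0.10322j
  [+0]  conj(Y_{3,0})(Ω₁) = -0.45802 + 0.00000j ; Y_{3,0}(Ω₂) = -0.03107 + 0.00000j ; Δ = 0.01423 + 0.00000j
  [+1]  conj(Y_{3,1})(Ω₁) = 0.09987 + 0.38281j ; Y_{3,1}(Ω₂) = -0.30001 + 0.11643j ; Δ = -0.07453 - 0.10322j
  [+2]  conj(Y_{3,2})(Ω₁) = 0.11267 - 0.06308j ; Y_{3,2}(Ω₂) = 0.02095 - 0.01915j ; Δ = 0.00115 - 0.00348j
  [+3]  conj(Y_{3,3})(Ω₁) = -0.01449 - 0.01507j ; Y_{3,3}(Ω₂) = 0.18509 - 0.37338j ; Δ = -0.00831 + 0.00262j
Total Σ_m = -0.14915 - 0.00000j. Multiply by 1.795196: -0.26775 - 0.00000j. P_3(cos γ) = -0.267749

-0.267749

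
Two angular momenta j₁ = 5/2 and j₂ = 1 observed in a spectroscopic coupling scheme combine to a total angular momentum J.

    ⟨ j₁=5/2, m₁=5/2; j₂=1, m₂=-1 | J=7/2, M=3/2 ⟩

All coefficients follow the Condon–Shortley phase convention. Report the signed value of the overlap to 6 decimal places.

+0.218218

triangle: 0!×5!×2!/8! = 240/40320
(j±m)!: 5!×0!×0!×2!×5!×2! = 57600
prefactor² = (2J+1)×Δ×N² = 19200/7
  k=0: +1/(0!×0!×0!×0!×5!×2!) = 1/240
Σ = 1/240  ⇒  CG² = 19200/7×(1/240)² = 1/21
CG = +√(1/21) = +0.218218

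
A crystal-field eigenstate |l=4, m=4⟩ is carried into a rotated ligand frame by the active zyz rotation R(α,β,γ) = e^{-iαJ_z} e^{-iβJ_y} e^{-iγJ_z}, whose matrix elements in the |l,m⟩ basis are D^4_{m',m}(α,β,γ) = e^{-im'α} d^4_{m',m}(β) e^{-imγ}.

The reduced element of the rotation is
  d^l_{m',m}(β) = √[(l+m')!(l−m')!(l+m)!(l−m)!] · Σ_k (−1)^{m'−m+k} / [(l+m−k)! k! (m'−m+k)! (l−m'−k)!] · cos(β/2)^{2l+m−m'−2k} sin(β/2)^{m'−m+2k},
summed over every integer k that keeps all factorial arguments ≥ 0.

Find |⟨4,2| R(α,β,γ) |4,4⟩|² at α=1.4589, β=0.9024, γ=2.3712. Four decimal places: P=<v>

First d^4_{2,4}(β=0.9024), then the phase factors e^{-i(2)α} and e^{-i(4)γ}:
With c≡cos(β/2)=0.899924 and s≡sin(β/2)=0.436046, N=[720·2·40320·1]^{1/2}=7619.763776
Admissible k: 2..2 (factorial args all ≥0)
  k=2: (−1)^0·7619.7638/(1440)·0.8999^6·0.4360^2 = +0.534416
d^4_{2,4}(0.9024) = +0.534416
|D^4_{2,4}|² = |d^4_{2,4}(β)|² = (+0.534416)² = 0.285601 (the z-rotation phases have unit modulus)

P=0.2856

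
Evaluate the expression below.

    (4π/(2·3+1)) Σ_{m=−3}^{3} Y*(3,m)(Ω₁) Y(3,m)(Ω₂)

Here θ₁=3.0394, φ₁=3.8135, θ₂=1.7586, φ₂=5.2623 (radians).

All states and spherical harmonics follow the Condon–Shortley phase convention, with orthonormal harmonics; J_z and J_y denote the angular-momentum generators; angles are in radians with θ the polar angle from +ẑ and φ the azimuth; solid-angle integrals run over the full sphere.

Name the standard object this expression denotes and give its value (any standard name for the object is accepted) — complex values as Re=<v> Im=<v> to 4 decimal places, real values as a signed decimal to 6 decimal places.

Legendre polynomial (addition theorem), -0.277502

This sum is the spherical-harmonic addition theorem: it equals the Legendre polynomial P_l(cos γ) of the angle γ between the two directions.
Summing Y*_{l m}(θ₁,φ₁)·Y_{l m}(θ₂,φ₂) over m ∈ [−3, 3]; prefactor 4π/(2·3+1) = 1.795196:
  m=-3: (+0.000191-0.000400i) × (-0.394368+0.031195i) = -0.000063+0.000164i  (running Σ = -0.000063+0.000164i)
  m=-2: (-0.002381-0.010309i) × (+0.083561-0.164106i) = -0.001891-0.000471i  (running Σ = -0.001953-0.000307i)
  m=-1: (-0.101869-0.081023i) × (-0.137009-0.223511i) = -0.004153+0.033870i  (running Σ = -0.006106+0.033563i)
  m=0: (-0.723142-0.000000i) × (+0.196875+0.000000i) = -0.142368-0.000000i  (running Σ = -0.148474+0.033563i)
  m=1: (+0.101869-0.081023i) × (+0.137009-0.223511i) = -0.004153-0.033870i  (running Σ = -0.152627-0.000307i)
  m=2: (-0.002381+0.010309i) × (+0.083561+0.164106i) = -0.001891+0.000471i  (running Σ = -0.154518+0.000164i)
  m=3: (-0.000191-0.000400i) × (+0.394368+0.031195i) = -0.000063-0.000164i  (running Σ = -0.154580+0.000000i)
Accumulated sum -0.154580+0.000000i; after 4π/(2l+1) scaling, -0.277502+0.000000i ⇒ P_3 = -0.277502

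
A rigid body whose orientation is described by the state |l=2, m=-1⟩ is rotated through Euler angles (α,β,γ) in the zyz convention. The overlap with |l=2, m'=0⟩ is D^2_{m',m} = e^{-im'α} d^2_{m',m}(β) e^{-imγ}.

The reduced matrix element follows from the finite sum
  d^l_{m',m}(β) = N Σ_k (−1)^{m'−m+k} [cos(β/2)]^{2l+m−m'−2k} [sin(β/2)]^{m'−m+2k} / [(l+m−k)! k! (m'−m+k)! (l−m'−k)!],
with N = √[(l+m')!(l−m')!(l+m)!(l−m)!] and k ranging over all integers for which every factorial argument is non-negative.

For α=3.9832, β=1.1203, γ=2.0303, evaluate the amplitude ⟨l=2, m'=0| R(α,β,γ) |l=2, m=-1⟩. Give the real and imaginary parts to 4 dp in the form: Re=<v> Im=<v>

D^2_{0,-1}(3.9832,1.1203,2.0303) = e^{-i·0·3.9832}·d^2_{0,-1}(1.1203)·e^{-i·-1·2.0303}. Compute d first:
c=cos(1.120300/2)=0.847175, s=sin(1.120300/2)=0.531313; N=√[2·2·1·6]=4.898979
k: max(0,(-1)−(0))=0 … min(2+(-1),2−(0))=1
  k=0: (−1)^1·4.8990/(2)·0.8472^3·0.5313^1 = -0.791309
  k=1: (−1)^2·4.8990/(2)·0.8472^1·0.5313^3 = +0.311244
d^2_{0,-1}(1.1203) = -0.791309 +0.311244 = -0.480065
D = (+1.000000+0.000000i)·(-0.480065)·(-0.443503+0.896273i) = +0.212911-0.430270i

Re=0.2129 Im=-0.4303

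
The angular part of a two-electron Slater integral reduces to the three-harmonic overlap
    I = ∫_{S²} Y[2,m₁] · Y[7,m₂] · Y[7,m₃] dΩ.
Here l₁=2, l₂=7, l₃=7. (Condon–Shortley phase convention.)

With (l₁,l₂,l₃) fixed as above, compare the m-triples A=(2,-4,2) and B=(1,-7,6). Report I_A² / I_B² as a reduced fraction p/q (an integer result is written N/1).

l's match ⇒ only the (l;m) 3-j factors differ between A and B.
A: triangle coeff Δ(2,7,7) = 1/185640; Σ_t [0,0]: t=0:+1/8709120 = 1/8709120; (3j)²=55/3094 [(2 7 7; 2 -4 2)], sign=-1
B: triangle coeff Δ(2,7,7) = 1/185640; Σ_t [0,0]: t=0:+1/958003200 = 1/958003200; (3j)²=13/680 [(2 7 7; 1 -7 6)], sign=-1
I_A²/I_B² = (55/3094)/(13/680) = 1100/1183

1100/1183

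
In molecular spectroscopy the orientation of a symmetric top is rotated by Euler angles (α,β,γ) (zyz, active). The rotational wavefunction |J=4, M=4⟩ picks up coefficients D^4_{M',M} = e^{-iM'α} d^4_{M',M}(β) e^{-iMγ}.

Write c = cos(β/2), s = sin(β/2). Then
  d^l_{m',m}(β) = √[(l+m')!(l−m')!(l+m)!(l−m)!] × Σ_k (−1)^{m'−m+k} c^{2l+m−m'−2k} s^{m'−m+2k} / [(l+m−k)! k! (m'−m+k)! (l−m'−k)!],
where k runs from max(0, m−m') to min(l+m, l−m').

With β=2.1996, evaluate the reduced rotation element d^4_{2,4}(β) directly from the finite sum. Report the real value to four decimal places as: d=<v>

d^4_{2,4}(β=2.1996) via the finite sum:
Half-angle: c=0.453774, s=0.891117. N=√(720·2·40320·1)=7619.763776
The bounds max(0,m−m')=2 and min(l+m,l−m')=2 give 1 term
  k=2: (−1)^0·7619.7638/(1440)·0.4538^6·0.8911^2 = +0.036685
d^4_{2,4}(2.1996) = +0.036685

d=0.0367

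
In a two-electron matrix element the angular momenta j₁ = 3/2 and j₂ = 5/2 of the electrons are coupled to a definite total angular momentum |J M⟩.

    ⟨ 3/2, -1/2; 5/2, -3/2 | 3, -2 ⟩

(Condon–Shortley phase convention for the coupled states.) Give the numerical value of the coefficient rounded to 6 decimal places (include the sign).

√[7·1!2!4!/8! · 1!2!1!4!1!5!] = √(48)
  +(−1)^0/∏(0,1,2,1,0,3)! = 1/12  (running 1/12)
  +(−1)^1/∏(1,0,1,0,1,4)! = -1/24  (running 1/24)
⟨..|..⟩ = √(48)·(1/24) = +0.288675

+0.288675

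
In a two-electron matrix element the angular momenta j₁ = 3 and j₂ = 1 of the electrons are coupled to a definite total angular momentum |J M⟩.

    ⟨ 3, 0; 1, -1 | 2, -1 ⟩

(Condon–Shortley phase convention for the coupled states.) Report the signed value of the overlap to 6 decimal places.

√[5·2!4!0!/7! · 3!3!0!2!1!3!] = √(144/7)
  +(−1)^0/∏(0,2,3,0,1,0)! = 1/12  (running 1/12)
⟨..|..⟩ = √(144/7)·(1/12) = +0.377964

+0.377964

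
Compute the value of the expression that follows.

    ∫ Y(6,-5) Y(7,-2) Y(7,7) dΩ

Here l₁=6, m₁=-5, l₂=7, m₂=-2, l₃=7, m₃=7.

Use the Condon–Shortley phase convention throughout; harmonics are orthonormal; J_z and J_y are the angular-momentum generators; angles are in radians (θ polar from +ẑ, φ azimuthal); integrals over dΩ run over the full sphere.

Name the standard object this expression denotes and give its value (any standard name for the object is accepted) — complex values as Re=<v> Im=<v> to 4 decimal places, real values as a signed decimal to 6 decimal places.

This is a Gaunt coefficient — the integral of a triple product of spherical harmonics over the sphere.
Checks pass: Σm=0; 20 even; l₃=7∈[1,13].
(2·6+1)(2·7+1)(2·7+1) = 2925
Δ: 6! 6! 8! / 21! → 1/2444321880
sum: t=0:+1/2612736000 t=1:−1/20736000 t=2:+1/1658880 t=3:−1/746496 t=4:+1/1658880 t=5:−1/20736000 t=6:+1/2612736000 = -1/4354560
3j²(6 7 7; 0 0 0) = Δ·Π!·Σ² = 1000/138567  (sign +1)
sum: t=5:−1/3483648000 = -1/3483648000
3j²(6 7 7; -5 -2 7) = Δ·Π!·Σ² = 33/6460  (sign -1)
combine: 4πI² = 2925·1000/138567·33/6460 = 11250/104329
take √, sign -1: I = -0.09263366

Gaunt coefficient, -0.092634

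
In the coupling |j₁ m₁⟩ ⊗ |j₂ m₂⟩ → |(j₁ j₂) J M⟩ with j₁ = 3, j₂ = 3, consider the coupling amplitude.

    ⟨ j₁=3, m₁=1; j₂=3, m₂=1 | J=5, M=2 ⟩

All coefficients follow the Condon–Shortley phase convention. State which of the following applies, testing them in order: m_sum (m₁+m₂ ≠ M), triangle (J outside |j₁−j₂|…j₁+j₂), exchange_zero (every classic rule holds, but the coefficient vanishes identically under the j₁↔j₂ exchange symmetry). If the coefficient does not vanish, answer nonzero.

exchange_zero

m-sum: m₁+m₂ = 1+1 = 2, M = 2  ✓
triangle: |j₁−j₂| = 0 ≤ J = 5 ≤ j₁+j₂ = 6  ✓
exchange: j₁=j₂ and m₁=m₂, and (−1)^(j₁+j₂−J) = (−1)^1 = −1 forces ⟨j₁m₁;j₂m₂|JM⟩ = −⟨j₂m₂;j₁m₁|JM⟩ = −⟨j₁m₁;j₂m₂|JM⟩ ⇒ the coefficient vanishes identically
Racah sum check: Σ_k collapses to 0 ⇒ CG = 0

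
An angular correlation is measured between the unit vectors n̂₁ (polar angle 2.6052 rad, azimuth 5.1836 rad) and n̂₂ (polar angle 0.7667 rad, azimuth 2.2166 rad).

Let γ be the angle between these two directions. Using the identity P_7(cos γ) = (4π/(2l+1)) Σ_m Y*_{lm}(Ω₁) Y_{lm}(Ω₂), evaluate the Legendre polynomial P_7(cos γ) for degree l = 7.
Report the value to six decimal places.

-0.284674

Term-by-term m-sum for l=7 (normalisation 4π/15 = 0.837758):
  [-7]  conj(Y_{7,-7})(Ω₁) = (0.000711, -0.004496) ; Y_{7,-7}(Ω₂) = (-0.037970, -0.007372) ; Δ = (-0.000060, 0.000165)
  [-6]  conj(Y_{7,-6})(Ω₁) = (-0.027243, 0.008857) ; Y_{7,-6}(Ω₂) = (0.111632, -0.100552) ; Δ = (-0.002151, 0.003728)
  [-5]  conj(Y_{7,-5})(Ω₁) = (0.077829, 0.077807) ; Y_{7,-5}(Ω₂) = (0.029571, 0.337376) ; Δ = (-0.023949, 0.028558)
  [-4]  conj(Y_{7,-4})(Ω₁) = (0.087781, -0.270266) ; Y_{7,-4}(Ω₂) = (-0.388676, -0.242803) ; Δ = (-0.099740, 0.083732)
  [-3]  conj(Y_{7,-3})(Ω₁) = (-0.471016, 0.074642) ; Y_{7,-3}(Ω₂) = (0.249664, -0.095864) ; Δ = (-0.110440, 0.063789)
  [-2]  conj(Y_{7,-2})(Ω₁) = (0.243396, 0.334967) ; Y_{7,-2}(Ω₂) = (0.053553, -0.186806) ; Δ = (0.075608, -0.027529)
  [-1]  conj(Y_{7,-1})(Ω₁) = (-0.036226, 0.071102) ; Y_{7,-1}(Ω₂) = (0.220967, 0.293214) ; Δ = (-0.028853, 0.005089)
  [+0]  conj(Y_{7,0})(Ω₁) = (0.442469, -0.000000) ; Y_{7,0}(Ω₂) = (0.088963, 0.000000) ; Δ = (0.039363, 0.000000)
  [+1]  conj(Y_{7,1})(Ω₁) = (0.036226, 0.071102) ; Y_{7,1}(Ω₂) = (-0.220967, 0.293214) ; Δ = (-0.028853, -0.005089)
  [+2]  conj(Y_{7,2})(Ω₁) = (0.243396, -0.334967) ; Y_{7,2}(Ω₂) = (0.053553, 0.186806) ; Δ = (0.075608, 0.027529)
  [+3]  conj(Y_{7,3})(Ω₁) = (0.471016, 0.074642) ; Y_{7,3}(Ω₂) = (-0.249664, -0.095864) ; Δ = (-0.110440, -0.063789)
  [+4]  conj(Y_{7,4})(Ω₁) = (0.087781, 0.270266) ; Y_{7,4}(Ω₂) = (-0.388676, 0.242803) ; Δ = (-0.099740, -0.083732)
  [+5]  conj(Y_{7,5})(Ω₁) = (-0.077829, 0.077807) ; Y_{7,5}(Ω₂) = (-0.029571, 0.337376) ; Δ = (-0.023949, -0.028558)
  [+6]  conj(Y_{7,6})(Ω₁) = (-0.027243, -0.008857) ; Y_{7,6}(Ω₂) = (0.111632, 0.100552) ; Δ = (-0.002151, -0.003728)
  [+7]  conj(Y_{7,7})(Ω₁) = (-0.000711, -0.004496) ; Y_{7,7}(Ω₂) = (0.037970, -0.007372) ; Δ = (-0.000060, -0.000165)
Total Σ_m = (-0.339805, 0.000000). Multiply by 0.837758: (-0.284674, 0.000000). P_7(cos γ) = -0.284674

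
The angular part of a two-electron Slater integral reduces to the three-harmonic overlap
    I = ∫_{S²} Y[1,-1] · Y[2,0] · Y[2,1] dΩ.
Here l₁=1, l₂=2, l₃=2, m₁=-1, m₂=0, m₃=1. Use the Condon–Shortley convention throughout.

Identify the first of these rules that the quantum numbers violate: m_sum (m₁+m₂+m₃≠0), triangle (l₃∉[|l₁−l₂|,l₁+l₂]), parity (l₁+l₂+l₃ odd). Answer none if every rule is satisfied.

azimuthal sum: -1 + 0 + 1 = 0  ✓
1 ≤ 2 ≤ 3 (triangle on l)  ✓
L = 1 + 2 + 2 = 5 (odd)  ✗

parity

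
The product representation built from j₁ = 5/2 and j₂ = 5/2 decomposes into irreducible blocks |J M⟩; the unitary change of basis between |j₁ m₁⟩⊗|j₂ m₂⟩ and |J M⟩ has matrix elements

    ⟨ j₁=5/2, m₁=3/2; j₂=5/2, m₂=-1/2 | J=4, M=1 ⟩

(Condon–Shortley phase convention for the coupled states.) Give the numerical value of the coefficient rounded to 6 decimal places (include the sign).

+√(5/14) ≈ +0.597614

j₁+j₂−J=1  J+j₁−j₂=4  J−j₁+j₂=4  j₁+j₂+J+1=10
(j₁±m₁, j₂±m₂, J±M) = (4,1,2,3,5,3)
P² = 10368/35
sum k=0..1:
  [0] +1/24 = 1/24
  [1] −1/144 = -1/144
S = 5/144
C² = P²·S² = 5/14 ; C = +0.597614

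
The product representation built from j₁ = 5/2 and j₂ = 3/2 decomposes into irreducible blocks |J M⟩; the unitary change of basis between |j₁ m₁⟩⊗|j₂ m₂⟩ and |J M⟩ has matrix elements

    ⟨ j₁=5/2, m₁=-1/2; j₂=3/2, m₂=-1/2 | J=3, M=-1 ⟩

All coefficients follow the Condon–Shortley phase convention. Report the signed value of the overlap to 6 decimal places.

+0.129099  (= +√(1/60))

triangle: 1!×4!×2!/8! = 48/40320
(j±m)!: 2!×3!×1!×2!×2!×4! = 1152
prefactor² = (2J+1)×Δ×N² = 48/5
  k=0: +1/(0!×1!×3!×1!×1!×1!) = 1/6
  k=1: −1/(1!×0!×2!×0!×2!×2!) = -1/8
Σ = 1/24  ⇒  CG² = 48/5×(1/24)² = 1/60
CG = +√(1/60) = +0.129099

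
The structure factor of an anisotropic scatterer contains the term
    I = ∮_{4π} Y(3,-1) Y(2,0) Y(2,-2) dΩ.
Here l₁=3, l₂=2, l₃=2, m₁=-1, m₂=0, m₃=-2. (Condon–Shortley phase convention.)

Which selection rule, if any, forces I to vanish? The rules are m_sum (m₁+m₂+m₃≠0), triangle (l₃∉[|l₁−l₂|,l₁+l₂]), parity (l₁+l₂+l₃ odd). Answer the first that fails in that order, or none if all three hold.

m_sum

m₁+m₂+m₃ = -1 + 0 − 2 = -3  ✗
triangle: |3−2|=1 ≤ l₃=2 ≤ 3+2=5
parity: l₁+l₂+l₃ = 7 is odd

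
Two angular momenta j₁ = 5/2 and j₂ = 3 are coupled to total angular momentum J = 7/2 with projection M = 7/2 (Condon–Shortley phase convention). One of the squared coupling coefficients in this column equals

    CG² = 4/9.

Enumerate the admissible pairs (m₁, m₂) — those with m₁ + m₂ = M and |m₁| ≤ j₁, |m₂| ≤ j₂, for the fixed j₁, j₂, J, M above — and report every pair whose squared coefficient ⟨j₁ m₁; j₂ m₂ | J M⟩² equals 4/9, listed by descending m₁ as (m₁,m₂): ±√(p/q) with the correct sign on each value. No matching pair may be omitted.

Admissible pairs with m₁+m₂ = M = 7/2: (1/2,3), (3/2,2), (5/2,1)
  (m₁,m₂)=(5/2,1): CG² = 2/9, CG = +√(2/9)
  (m₁,m₂)=(3/2,2): CG² = 4/9, CG = −√(4/9)   ← matches the target
  (m₁,m₂)=(1/2,3): CG² = 1/3, CG = +√(1/3)
Pairs with CG² = 4/9: (3/2,2): −√(4/9)

(3/2,2): −√(4/9)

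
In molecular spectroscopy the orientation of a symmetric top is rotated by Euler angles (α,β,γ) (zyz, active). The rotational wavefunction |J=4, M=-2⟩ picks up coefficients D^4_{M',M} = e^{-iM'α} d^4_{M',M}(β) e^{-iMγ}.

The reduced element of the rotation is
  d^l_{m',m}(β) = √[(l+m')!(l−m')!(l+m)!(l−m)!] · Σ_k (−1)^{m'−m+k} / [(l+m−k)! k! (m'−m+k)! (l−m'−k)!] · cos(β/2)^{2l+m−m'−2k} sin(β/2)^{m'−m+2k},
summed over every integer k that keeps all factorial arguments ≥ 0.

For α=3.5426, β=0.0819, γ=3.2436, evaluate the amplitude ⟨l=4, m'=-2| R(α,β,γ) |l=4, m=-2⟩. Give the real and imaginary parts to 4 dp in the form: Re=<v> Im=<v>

Split into d^4_{-2,-2}(β=0.0819) × two z-phases.
With c≡cos(β/2)=0.999162 and s≡sin(β/2)=0.040939, N=[2·720·2·720]^{1/2}=1440.000000
The bounds max(0,m−m')=0 and min(l+m,l−m')=2 give 3 terms
  k=0: (−1)^0·1440.0000/(1440)·0.9992^8·0.0409^0 = +0.993313
  k=1: (−1)^1·1440.0000/(120)·0.9992^6·0.0409^2 = -0.020011
  k=2: (−1)^2·1440.0000/(96)·0.9992^4·0.0409^4 = +0.000042
d^4_{-2,-2}(0.0819) = +0.993313 -0.020011 +0.000042 = +0.973344
Attach z-rotation phases: D = e^{-i(-2)(3.5426)}·(+0.973344)·e^{-i(-2)(3.2436)} = +0.520952+0.822197i

Re=0.5210 Im=0.8222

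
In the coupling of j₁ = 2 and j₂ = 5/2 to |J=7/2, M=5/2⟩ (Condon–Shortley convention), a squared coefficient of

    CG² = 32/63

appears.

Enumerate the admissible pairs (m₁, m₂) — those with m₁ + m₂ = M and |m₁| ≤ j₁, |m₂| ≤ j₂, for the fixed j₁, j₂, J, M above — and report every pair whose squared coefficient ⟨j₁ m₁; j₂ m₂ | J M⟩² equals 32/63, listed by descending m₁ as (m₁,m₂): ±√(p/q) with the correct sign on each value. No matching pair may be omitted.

Admissible pairs with m₁+m₂ = M = 5/2: (0,5/2), (1,3/2), (2,1/2)
  (m₁,m₂)=(2,1/2): CG² = 32/63, CG = +√(32/63)   ← matches the target
  (m₁,m₂)=(1,3/2): CG² = 1/63, CG = −√(1/63)
  (m₁,m₂)=(0,5/2): CG² = 10/21, CG = −√(10/21)
Pairs with CG² = 32/63: (2,1/2): +√(32/63)

(2,1/2): +√(32/63)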